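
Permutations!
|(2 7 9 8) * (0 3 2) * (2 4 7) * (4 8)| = 3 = |(0 3 8)(4 7 9)|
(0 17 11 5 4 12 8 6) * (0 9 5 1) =(0 17 11 1)(4 12 8 6 9 5) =[17, 0, 2, 3, 12, 4, 9, 7, 6, 5, 10, 1, 8, 13, 14, 15, 16, 11]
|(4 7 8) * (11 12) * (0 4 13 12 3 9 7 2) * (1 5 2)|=35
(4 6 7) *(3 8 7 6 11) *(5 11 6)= (3 8 7 4 6 5 11)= [0, 1, 2, 8, 6, 11, 5, 4, 7, 9, 10, 3]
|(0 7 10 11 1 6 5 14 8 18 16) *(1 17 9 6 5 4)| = 14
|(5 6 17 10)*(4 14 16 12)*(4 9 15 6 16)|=|(4 14)(5 16 12 9 15 6 17 10)|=8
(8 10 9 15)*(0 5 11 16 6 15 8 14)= (0 5 11 16 6 15 14)(8 10 9)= [5, 1, 2, 3, 4, 11, 15, 7, 10, 8, 9, 16, 12, 13, 0, 14, 6]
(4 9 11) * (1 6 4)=(1 6 4 9 11)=[0, 6, 2, 3, 9, 5, 4, 7, 8, 11, 10, 1]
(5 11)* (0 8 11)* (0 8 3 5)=(0 3 5 8 11)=[3, 1, 2, 5, 4, 8, 6, 7, 11, 9, 10, 0]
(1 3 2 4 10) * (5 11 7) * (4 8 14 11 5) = (1 3 2 8 14 11 7 4 10) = [0, 3, 8, 2, 10, 5, 6, 4, 14, 9, 1, 7, 12, 13, 11]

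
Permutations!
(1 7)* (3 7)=(1 3 7)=[0, 3, 2, 7, 4, 5, 6, 1]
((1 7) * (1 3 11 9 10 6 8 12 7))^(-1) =(3 7 12 8 6 10 9 11)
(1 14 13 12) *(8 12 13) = [0, 14, 2, 3, 4, 5, 6, 7, 12, 9, 10, 11, 1, 13, 8] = (1 14 8 12)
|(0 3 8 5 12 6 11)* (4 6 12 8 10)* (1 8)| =|(12)(0 3 10 4 6 11)(1 8 5)| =6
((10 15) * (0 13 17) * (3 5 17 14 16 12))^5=((0 13 14 16 12 3 5 17)(10 15))^5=(0 3 14 17 12 13 5 16)(10 15)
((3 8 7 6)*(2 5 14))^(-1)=((2 5 14)(3 8 7 6))^(-1)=(2 14 5)(3 6 7 8)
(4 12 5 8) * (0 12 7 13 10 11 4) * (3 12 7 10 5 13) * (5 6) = (0 7 3 12 13 6 5 8)(4 10 11) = [7, 1, 2, 12, 10, 8, 5, 3, 0, 9, 11, 4, 13, 6]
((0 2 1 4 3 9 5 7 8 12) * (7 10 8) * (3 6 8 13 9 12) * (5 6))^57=(0 8 13 4)(1 12 6 10)(2 3 9 5)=((0 2 1 4 5 10 13 9 6 8 3 12))^57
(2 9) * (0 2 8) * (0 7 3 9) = (0 2)(3 9 8 7) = [2, 1, 0, 9, 4, 5, 6, 3, 7, 8]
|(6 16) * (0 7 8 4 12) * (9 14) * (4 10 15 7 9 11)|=12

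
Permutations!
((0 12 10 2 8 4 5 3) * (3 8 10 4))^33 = (0 5)(2 10)(3 4)(8 12)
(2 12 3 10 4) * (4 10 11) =(2 12 3 11 4) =[0, 1, 12, 11, 2, 5, 6, 7, 8, 9, 10, 4, 3]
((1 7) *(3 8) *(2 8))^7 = ((1 7)(2 8 3))^7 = (1 7)(2 8 3)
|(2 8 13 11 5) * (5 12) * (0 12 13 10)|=6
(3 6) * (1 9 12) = (1 9 12)(3 6) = [0, 9, 2, 6, 4, 5, 3, 7, 8, 12, 10, 11, 1]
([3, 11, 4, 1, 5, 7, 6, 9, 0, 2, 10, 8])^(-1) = [8, 3, 9, 0, 2, 4, 6, 5, 11, 7, 10, 1]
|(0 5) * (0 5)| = |(5)| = 1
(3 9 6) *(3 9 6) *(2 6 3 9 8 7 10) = (2 6 8 7 10) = [0, 1, 6, 3, 4, 5, 8, 10, 7, 9, 2]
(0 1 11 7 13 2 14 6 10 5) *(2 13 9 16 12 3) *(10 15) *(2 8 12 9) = (0 1 11 7 2 14 6 15 10 5)(3 8 12)(9 16) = [1, 11, 14, 8, 4, 0, 15, 2, 12, 16, 5, 7, 3, 13, 6, 10, 9]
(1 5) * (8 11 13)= (1 5)(8 11 13)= [0, 5, 2, 3, 4, 1, 6, 7, 11, 9, 10, 13, 12, 8]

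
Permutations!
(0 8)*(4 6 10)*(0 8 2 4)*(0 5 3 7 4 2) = (3 7 4 6 10 5) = [0, 1, 2, 7, 6, 3, 10, 4, 8, 9, 5]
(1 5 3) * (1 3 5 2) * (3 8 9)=(1 2)(3 8 9)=[0, 2, 1, 8, 4, 5, 6, 7, 9, 3]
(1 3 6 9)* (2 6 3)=(1 2 6 9)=[0, 2, 6, 3, 4, 5, 9, 7, 8, 1]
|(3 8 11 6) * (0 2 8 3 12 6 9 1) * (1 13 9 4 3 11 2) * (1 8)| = 12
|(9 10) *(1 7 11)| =|(1 7 11)(9 10)| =6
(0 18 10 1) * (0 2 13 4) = (0 18 10 1 2 13 4) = [18, 2, 13, 3, 0, 5, 6, 7, 8, 9, 1, 11, 12, 4, 14, 15, 16, 17, 10]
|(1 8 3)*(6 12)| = |(1 8 3)(6 12)| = 6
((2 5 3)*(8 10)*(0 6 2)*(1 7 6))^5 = (0 5 6 1 3 2 7)(8 10) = ((0 1 7 6 2 5 3)(8 10))^5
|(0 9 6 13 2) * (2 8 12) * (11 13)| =|(0 9 6 11 13 8 12 2)| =8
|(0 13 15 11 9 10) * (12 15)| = 7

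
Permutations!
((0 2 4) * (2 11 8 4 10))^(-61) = ((0 11 8 4)(2 10))^(-61) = (0 4 8 11)(2 10)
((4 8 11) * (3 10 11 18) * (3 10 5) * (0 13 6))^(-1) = (0 6 13)(3 5)(4 11 10 18 8)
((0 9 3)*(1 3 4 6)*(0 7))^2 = (0 4 1 7 9 6 3)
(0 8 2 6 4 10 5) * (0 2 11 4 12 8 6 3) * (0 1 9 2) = [6, 9, 3, 1, 10, 0, 12, 7, 11, 2, 5, 4, 8] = (0 6 12 8 11 4 10 5)(1 9 2 3)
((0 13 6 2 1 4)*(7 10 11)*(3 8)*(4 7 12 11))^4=((0 13 6 2 1 7 10 4)(3 8)(11 12))^4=(0 1)(2 4)(6 10)(7 13)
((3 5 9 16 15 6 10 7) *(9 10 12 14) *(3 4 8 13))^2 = (3 10 4 13 5 7 8)(6 14 16)(9 15 12)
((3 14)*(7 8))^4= (14)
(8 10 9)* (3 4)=(3 4)(8 10 9)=[0, 1, 2, 4, 3, 5, 6, 7, 10, 8, 9]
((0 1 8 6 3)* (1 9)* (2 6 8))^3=((0 9 1 2 6 3))^3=(0 2)(1 3)(6 9)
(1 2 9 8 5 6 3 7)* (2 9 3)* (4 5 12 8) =(1 9 4 5 6 2 3 7)(8 12) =[0, 9, 3, 7, 5, 6, 2, 1, 12, 4, 10, 11, 8]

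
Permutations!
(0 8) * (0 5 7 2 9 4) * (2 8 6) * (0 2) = [6, 1, 9, 3, 2, 7, 0, 8, 5, 4] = (0 6)(2 9 4)(5 7 8)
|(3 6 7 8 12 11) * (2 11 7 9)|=|(2 11 3 6 9)(7 8 12)|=15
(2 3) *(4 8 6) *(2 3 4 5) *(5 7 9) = (2 4 8 6 7 9 5) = [0, 1, 4, 3, 8, 2, 7, 9, 6, 5]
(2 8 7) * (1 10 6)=(1 10 6)(2 8 7)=[0, 10, 8, 3, 4, 5, 1, 2, 7, 9, 6]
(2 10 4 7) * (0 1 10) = (0 1 10 4 7 2) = [1, 10, 0, 3, 7, 5, 6, 2, 8, 9, 4]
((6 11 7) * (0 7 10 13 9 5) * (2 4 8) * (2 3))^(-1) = (0 5 9 13 10 11 6 7)(2 3 8 4)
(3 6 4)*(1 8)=[0, 8, 2, 6, 3, 5, 4, 7, 1]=(1 8)(3 6 4)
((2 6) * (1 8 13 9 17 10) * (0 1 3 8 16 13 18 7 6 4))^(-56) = ((0 1 16 13 9 17 10 3 8 18 7 6 2 4))^(-56) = (18)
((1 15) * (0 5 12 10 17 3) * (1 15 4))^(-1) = ((0 5 12 10 17 3)(1 4))^(-1) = (0 3 17 10 12 5)(1 4)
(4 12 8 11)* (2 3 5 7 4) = (2 3 5 7 4 12 8 11) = [0, 1, 3, 5, 12, 7, 6, 4, 11, 9, 10, 2, 8]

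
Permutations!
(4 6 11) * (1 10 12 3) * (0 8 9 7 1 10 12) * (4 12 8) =(0 4 6 11 12 3 10)(1 8 9 7) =[4, 8, 2, 10, 6, 5, 11, 1, 9, 7, 0, 12, 3]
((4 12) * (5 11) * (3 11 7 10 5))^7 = (3 11)(4 12)(5 7 10)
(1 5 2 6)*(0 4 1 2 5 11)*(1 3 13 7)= (0 4 3 13 7 1 11)(2 6)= [4, 11, 6, 13, 3, 5, 2, 1, 8, 9, 10, 0, 12, 7]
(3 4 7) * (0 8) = (0 8)(3 4 7) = [8, 1, 2, 4, 7, 5, 6, 3, 0]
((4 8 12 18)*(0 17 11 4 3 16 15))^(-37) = (0 4 18 15 11 12 16 17 8 3)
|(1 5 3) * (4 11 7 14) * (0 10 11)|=6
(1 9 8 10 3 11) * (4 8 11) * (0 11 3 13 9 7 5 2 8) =(0 11 1 7 5 2 8 10 13 9 3 4) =[11, 7, 8, 4, 0, 2, 6, 5, 10, 3, 13, 1, 12, 9]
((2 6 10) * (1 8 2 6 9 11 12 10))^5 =((1 8 2 9 11 12 10 6))^5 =(1 12 2 6 11 8 10 9)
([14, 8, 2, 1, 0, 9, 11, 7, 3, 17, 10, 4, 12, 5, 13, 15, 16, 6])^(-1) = (0 4 11 6 17 9 5 13 14)(1 3 8)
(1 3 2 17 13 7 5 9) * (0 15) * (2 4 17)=(0 15)(1 3 4 17 13 7 5 9)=[15, 3, 2, 4, 17, 9, 6, 5, 8, 1, 10, 11, 12, 7, 14, 0, 16, 13]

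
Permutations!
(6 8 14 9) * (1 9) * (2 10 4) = (1 9 6 8 14)(2 10 4) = [0, 9, 10, 3, 2, 5, 8, 7, 14, 6, 4, 11, 12, 13, 1]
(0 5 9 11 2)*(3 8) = (0 5 9 11 2)(3 8) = [5, 1, 0, 8, 4, 9, 6, 7, 3, 11, 10, 2]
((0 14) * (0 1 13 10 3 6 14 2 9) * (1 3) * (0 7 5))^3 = (14)(0 7 2 5 9)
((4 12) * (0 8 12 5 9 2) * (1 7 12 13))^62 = (0 13 7 4 9)(1 12 5 2 8)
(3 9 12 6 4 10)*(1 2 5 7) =[0, 2, 5, 9, 10, 7, 4, 1, 8, 12, 3, 11, 6] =(1 2 5 7)(3 9 12 6 4 10)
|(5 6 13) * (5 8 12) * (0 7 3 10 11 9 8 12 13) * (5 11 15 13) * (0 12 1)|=|(0 7 3 10 15 13 1)(5 6 12 11 9 8)|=42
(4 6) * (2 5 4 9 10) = [0, 1, 5, 3, 6, 4, 9, 7, 8, 10, 2] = (2 5 4 6 9 10)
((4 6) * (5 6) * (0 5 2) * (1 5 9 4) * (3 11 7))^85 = ((0 9 4 2)(1 5 6)(3 11 7))^85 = (0 9 4 2)(1 5 6)(3 11 7)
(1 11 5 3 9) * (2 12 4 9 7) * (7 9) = [0, 11, 12, 9, 7, 3, 6, 2, 8, 1, 10, 5, 4] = (1 11 5 3 9)(2 12 4 7)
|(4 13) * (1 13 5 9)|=|(1 13 4 5 9)|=5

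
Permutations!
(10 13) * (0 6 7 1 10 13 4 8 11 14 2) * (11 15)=[6, 10, 0, 3, 8, 5, 7, 1, 15, 9, 4, 14, 12, 13, 2, 11]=(0 6 7 1 10 4 8 15 11 14 2)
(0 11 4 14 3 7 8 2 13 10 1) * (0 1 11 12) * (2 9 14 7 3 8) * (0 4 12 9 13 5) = [9, 1, 5, 3, 7, 0, 6, 2, 13, 14, 11, 12, 4, 10, 8] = (0 9 14 8 13 10 11 12 4 7 2 5)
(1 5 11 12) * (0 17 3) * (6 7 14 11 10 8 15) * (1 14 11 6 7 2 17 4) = [4, 5, 17, 0, 1, 10, 2, 11, 15, 9, 8, 12, 14, 13, 6, 7, 16, 3] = (0 4 1 5 10 8 15 7 11 12 14 6 2 17 3)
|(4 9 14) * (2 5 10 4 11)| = |(2 5 10 4 9 14 11)| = 7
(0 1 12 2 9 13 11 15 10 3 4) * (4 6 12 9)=[1, 9, 4, 6, 0, 5, 12, 7, 8, 13, 3, 15, 2, 11, 14, 10]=(0 1 9 13 11 15 10 3 6 12 2 4)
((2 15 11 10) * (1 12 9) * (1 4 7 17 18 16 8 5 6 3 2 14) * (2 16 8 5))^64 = ((1 12 9 4 7 17 18 8 2 15 11 10 14)(3 16 5 6))^64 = (1 14 10 11 15 2 8 18 17 7 4 9 12)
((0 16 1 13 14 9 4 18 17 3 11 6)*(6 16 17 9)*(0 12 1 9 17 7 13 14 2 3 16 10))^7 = (1 12 6 14)(4 17 9 18 16) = ((0 7 13 2 3 11 10)(1 14 6 12)(4 18 17 16 9))^7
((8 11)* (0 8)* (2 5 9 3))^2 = ((0 8 11)(2 5 9 3))^2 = (0 11 8)(2 9)(3 5)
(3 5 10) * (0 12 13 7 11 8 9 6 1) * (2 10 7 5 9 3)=(0 12 13 5 7 11 8 3 9 6 1)(2 10)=[12, 0, 10, 9, 4, 7, 1, 11, 3, 6, 2, 8, 13, 5]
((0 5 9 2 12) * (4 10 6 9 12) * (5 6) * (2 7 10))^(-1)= (0 12 5 10 7 9 6)(2 4)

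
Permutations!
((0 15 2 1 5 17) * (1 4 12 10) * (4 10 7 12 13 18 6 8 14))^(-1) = ((0 15 2 10 1 5 17)(4 13 18 6 8 14)(7 12))^(-1) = (0 17 5 1 10 2 15)(4 14 8 6 18 13)(7 12)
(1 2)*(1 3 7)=(1 2 3 7)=[0, 2, 3, 7, 4, 5, 6, 1]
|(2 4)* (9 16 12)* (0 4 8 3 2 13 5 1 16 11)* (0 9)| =|(0 4 13 5 1 16 12)(2 8 3)(9 11)| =42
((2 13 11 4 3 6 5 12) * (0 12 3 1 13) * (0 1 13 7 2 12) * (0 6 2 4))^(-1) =((0 6 5 3 2 1 7 4 13 11))^(-1) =(0 11 13 4 7 1 2 3 5 6)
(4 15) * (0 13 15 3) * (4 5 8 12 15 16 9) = (0 13 16 9 4 3)(5 8 12 15) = [13, 1, 2, 0, 3, 8, 6, 7, 12, 4, 10, 11, 15, 16, 14, 5, 9]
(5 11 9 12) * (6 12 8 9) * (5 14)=[0, 1, 2, 3, 4, 11, 12, 7, 9, 8, 10, 6, 14, 13, 5]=(5 11 6 12 14)(8 9)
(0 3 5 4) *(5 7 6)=(0 3 7 6 5 4)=[3, 1, 2, 7, 0, 4, 5, 6]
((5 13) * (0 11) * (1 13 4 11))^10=(0 4 13)(1 11 5)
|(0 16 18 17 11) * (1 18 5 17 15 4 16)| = 9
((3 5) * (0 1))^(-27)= ((0 1)(3 5))^(-27)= (0 1)(3 5)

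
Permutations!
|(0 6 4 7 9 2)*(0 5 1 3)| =|(0 6 4 7 9 2 5 1 3)| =9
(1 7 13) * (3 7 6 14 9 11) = (1 6 14 9 11 3 7 13) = [0, 6, 2, 7, 4, 5, 14, 13, 8, 11, 10, 3, 12, 1, 9]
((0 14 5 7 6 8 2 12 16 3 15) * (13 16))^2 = (0 5 6 2 13 3)(7 8 12 16 15 14)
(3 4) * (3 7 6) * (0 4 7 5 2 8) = (0 4 5 2 8)(3 7 6) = [4, 1, 8, 7, 5, 2, 3, 6, 0]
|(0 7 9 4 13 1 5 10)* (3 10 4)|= |(0 7 9 3 10)(1 5 4 13)|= 20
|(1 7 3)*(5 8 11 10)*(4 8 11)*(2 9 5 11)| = |(1 7 3)(2 9 5)(4 8)(10 11)| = 6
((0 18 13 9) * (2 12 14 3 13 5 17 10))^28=(0 12 18 14 5 3 17 13 10 9 2)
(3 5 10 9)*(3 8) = (3 5 10 9 8) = [0, 1, 2, 5, 4, 10, 6, 7, 3, 8, 9]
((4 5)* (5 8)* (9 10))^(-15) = ((4 8 5)(9 10))^(-15) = (9 10)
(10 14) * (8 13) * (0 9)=[9, 1, 2, 3, 4, 5, 6, 7, 13, 0, 14, 11, 12, 8, 10]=(0 9)(8 13)(10 14)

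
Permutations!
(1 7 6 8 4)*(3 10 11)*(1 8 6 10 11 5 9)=[0, 7, 2, 11, 8, 9, 6, 10, 4, 1, 5, 3]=(1 7 10 5 9)(3 11)(4 8)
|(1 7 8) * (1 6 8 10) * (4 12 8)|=12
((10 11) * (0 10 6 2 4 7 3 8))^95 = (0 4 10 7 11 3 6 8 2)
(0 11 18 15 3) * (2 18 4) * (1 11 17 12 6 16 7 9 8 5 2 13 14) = [17, 11, 18, 0, 13, 2, 16, 9, 5, 8, 10, 4, 6, 14, 1, 3, 7, 12, 15] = (0 17 12 6 16 7 9 8 5 2 18 15 3)(1 11 4 13 14)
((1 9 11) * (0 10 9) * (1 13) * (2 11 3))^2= ((0 10 9 3 2 11 13 1))^2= (0 9 2 13)(1 10 3 11)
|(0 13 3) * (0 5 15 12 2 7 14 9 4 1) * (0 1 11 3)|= |(0 13)(2 7 14 9 4 11 3 5 15 12)|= 10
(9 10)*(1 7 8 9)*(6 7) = (1 6 7 8 9 10) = [0, 6, 2, 3, 4, 5, 7, 8, 9, 10, 1]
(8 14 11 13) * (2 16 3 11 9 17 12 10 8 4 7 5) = (2 16 3 11 13 4 7 5)(8 14 9 17 12 10) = [0, 1, 16, 11, 7, 2, 6, 5, 14, 17, 8, 13, 10, 4, 9, 15, 3, 12]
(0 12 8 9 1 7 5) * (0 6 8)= (0 12)(1 7 5 6 8 9)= [12, 7, 2, 3, 4, 6, 8, 5, 9, 1, 10, 11, 0]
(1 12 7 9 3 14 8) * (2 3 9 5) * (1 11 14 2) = [0, 12, 3, 2, 4, 1, 6, 5, 11, 9, 10, 14, 7, 13, 8] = (1 12 7 5)(2 3)(8 11 14)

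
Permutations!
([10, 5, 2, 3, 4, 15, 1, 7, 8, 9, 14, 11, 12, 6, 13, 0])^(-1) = [15, 6, 2, 3, 4, 1, 13, 7, 8, 9, 0, 11, 12, 14, 10, 5]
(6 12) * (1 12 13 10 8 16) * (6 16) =(1 12 16)(6 13 10 8) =[0, 12, 2, 3, 4, 5, 13, 7, 6, 9, 8, 11, 16, 10, 14, 15, 1]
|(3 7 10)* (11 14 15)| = 3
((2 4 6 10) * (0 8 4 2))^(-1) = ((0 8 4 6 10))^(-1) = (0 10 6 4 8)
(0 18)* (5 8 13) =(0 18)(5 8 13) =[18, 1, 2, 3, 4, 8, 6, 7, 13, 9, 10, 11, 12, 5, 14, 15, 16, 17, 0]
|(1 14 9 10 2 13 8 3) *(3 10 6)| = |(1 14 9 6 3)(2 13 8 10)| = 20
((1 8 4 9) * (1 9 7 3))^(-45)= (9)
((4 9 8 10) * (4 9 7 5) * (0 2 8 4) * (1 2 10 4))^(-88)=((0 10 9 1 2 8 4 7 5))^(-88)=(0 9 2 4 5 10 1 8 7)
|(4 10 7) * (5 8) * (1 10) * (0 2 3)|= 12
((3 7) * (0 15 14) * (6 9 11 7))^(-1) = ((0 15 14)(3 6 9 11 7))^(-1) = (0 14 15)(3 7 11 9 6)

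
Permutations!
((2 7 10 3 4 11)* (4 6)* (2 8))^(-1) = (2 8 11 4 6 3 10 7) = ((2 7 10 3 6 4 11 8))^(-1)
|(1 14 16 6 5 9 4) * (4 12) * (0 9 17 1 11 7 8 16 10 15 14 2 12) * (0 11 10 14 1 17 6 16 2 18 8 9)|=|(1 18 8 2 12 4 10 15)(5 6)(7 9 11)|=24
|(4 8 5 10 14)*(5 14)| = 6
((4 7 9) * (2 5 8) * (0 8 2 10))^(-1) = ((0 8 10)(2 5)(4 7 9))^(-1) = (0 10 8)(2 5)(4 9 7)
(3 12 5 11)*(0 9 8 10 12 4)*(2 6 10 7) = (0 9 8 7 2 6 10 12 5 11 3 4) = [9, 1, 6, 4, 0, 11, 10, 2, 7, 8, 12, 3, 5]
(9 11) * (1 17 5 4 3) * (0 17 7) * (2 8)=(0 17 5 4 3 1 7)(2 8)(9 11)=[17, 7, 8, 1, 3, 4, 6, 0, 2, 11, 10, 9, 12, 13, 14, 15, 16, 5]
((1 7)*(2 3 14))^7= (1 7)(2 3 14)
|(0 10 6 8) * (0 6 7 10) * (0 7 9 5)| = |(0 7 10 9 5)(6 8)| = 10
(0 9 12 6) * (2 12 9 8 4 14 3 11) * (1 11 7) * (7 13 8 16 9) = (0 16 9 7 1 11 2 12 6)(3 13 8 4 14) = [16, 11, 12, 13, 14, 5, 0, 1, 4, 7, 10, 2, 6, 8, 3, 15, 9]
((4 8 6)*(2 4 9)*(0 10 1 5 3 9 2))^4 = ((0 10 1 5 3 9)(2 4 8 6))^4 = (0 3 1)(5 10 9)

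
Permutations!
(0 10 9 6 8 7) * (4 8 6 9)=(0 10 4 8 7)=[10, 1, 2, 3, 8, 5, 6, 0, 7, 9, 4]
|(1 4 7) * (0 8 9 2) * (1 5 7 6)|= 12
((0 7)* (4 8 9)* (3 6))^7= ((0 7)(3 6)(4 8 9))^7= (0 7)(3 6)(4 8 9)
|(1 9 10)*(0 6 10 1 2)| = 4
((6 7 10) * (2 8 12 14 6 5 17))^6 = ((2 8 12 14 6 7 10 5 17))^6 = (2 10 14)(5 6 8)(7 12 17)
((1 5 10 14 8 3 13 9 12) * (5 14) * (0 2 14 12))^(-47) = ((0 2 14 8 3 13 9)(1 12)(5 10))^(-47) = (0 14 3 9 2 8 13)(1 12)(5 10)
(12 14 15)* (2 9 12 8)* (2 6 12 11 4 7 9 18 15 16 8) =(2 18 15)(4 7 9 11)(6 12 14 16 8) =[0, 1, 18, 3, 7, 5, 12, 9, 6, 11, 10, 4, 14, 13, 16, 2, 8, 17, 15]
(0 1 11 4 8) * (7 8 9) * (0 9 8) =(0 1 11 4 8 9 7) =[1, 11, 2, 3, 8, 5, 6, 0, 9, 7, 10, 4]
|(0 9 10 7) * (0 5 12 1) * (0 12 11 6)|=14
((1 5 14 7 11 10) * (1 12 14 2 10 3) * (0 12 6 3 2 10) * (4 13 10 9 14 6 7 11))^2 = ((0 12 6 3 1 5 9 14 11 2)(4 13 10 7))^2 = (0 6 1 9 11)(2 12 3 5 14)(4 10)(7 13)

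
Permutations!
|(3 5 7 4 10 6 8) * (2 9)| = |(2 9)(3 5 7 4 10 6 8)| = 14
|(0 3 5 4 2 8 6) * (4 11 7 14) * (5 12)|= |(0 3 12 5 11 7 14 4 2 8 6)|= 11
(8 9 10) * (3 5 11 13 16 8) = [0, 1, 2, 5, 4, 11, 6, 7, 9, 10, 3, 13, 12, 16, 14, 15, 8] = (3 5 11 13 16 8 9 10)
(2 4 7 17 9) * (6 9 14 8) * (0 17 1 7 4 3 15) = [17, 7, 3, 15, 4, 5, 9, 1, 6, 2, 10, 11, 12, 13, 8, 0, 16, 14] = (0 17 14 8 6 9 2 3 15)(1 7)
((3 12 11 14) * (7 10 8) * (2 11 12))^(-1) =((2 11 14 3)(7 10 8))^(-1) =(2 3 14 11)(7 8 10)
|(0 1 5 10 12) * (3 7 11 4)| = 20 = |(0 1 5 10 12)(3 7 11 4)|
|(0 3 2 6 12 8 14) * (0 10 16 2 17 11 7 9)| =|(0 3 17 11 7 9)(2 6 12 8 14 10 16)| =42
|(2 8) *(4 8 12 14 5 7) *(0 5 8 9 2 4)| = 6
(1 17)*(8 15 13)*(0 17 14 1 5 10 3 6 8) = (0 17 5 10 3 6 8 15 13)(1 14) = [17, 14, 2, 6, 4, 10, 8, 7, 15, 9, 3, 11, 12, 0, 1, 13, 16, 5]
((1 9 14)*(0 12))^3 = ((0 12)(1 9 14))^3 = (14)(0 12)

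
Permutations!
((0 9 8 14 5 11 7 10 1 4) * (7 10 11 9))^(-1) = ((0 7 11 10 1 4)(5 9 8 14))^(-1) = (0 4 1 10 11 7)(5 14 8 9)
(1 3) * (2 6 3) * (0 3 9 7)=[3, 2, 6, 1, 4, 5, 9, 0, 8, 7]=(0 3 1 2 6 9 7)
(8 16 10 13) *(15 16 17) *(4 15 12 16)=(4 15)(8 17 12 16 10 13)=[0, 1, 2, 3, 15, 5, 6, 7, 17, 9, 13, 11, 16, 8, 14, 4, 10, 12]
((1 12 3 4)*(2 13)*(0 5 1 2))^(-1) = (0 13 2 4 3 12 1 5) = ((0 5 1 12 3 4 2 13))^(-1)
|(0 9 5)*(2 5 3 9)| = 6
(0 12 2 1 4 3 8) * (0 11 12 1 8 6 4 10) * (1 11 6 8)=(0 11 12 2 1 10)(3 8 6 4)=[11, 10, 1, 8, 3, 5, 4, 7, 6, 9, 0, 12, 2]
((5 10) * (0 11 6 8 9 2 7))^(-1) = (0 7 2 9 8 6 11)(5 10)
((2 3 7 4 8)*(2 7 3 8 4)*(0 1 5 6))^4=(2 8 7)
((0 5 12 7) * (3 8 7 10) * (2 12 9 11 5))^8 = (0 2 12 10 3 8 7)(5 11 9) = ((0 2 12 10 3 8 7)(5 9 11))^8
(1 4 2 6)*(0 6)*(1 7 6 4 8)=(0 4 2)(1 8)(6 7)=[4, 8, 0, 3, 2, 5, 7, 6, 1]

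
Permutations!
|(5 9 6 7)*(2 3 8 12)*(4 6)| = 20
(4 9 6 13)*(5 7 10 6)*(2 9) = (2 9 5 7 10 6 13 4) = [0, 1, 9, 3, 2, 7, 13, 10, 8, 5, 6, 11, 12, 4]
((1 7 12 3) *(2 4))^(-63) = ((1 7 12 3)(2 4))^(-63) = (1 7 12 3)(2 4)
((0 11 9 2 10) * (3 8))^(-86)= (0 10 2 9 11)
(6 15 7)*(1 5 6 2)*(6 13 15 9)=(1 5 13 15 7 2)(6 9)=[0, 5, 1, 3, 4, 13, 9, 2, 8, 6, 10, 11, 12, 15, 14, 7]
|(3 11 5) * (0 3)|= |(0 3 11 5)|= 4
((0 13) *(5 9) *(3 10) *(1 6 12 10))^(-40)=(13)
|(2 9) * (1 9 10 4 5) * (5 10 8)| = 10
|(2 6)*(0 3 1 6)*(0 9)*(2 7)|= 7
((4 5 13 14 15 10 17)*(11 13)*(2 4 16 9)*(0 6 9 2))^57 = (2 10 13 4 17 14 5 16 15 11)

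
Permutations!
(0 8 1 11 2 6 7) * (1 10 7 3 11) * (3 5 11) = [8, 1, 6, 3, 4, 11, 5, 0, 10, 9, 7, 2] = (0 8 10 7)(2 6 5 11)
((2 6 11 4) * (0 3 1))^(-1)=((0 3 1)(2 6 11 4))^(-1)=(0 1 3)(2 4 11 6)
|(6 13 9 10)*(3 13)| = |(3 13 9 10 6)| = 5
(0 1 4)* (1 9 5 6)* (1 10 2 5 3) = (0 9 3 1 4)(2 5 6 10) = [9, 4, 5, 1, 0, 6, 10, 7, 8, 3, 2]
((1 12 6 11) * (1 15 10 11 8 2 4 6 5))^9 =((1 12 5)(2 4 6 8)(10 11 15))^9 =(15)(2 4 6 8)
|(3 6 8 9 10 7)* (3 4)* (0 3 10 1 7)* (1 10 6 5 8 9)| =|(0 3 5 8 1 7 4 6 9 10)| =10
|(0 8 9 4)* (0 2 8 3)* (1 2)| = 10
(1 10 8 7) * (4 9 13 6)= [0, 10, 2, 3, 9, 5, 4, 1, 7, 13, 8, 11, 12, 6]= (1 10 8 7)(4 9 13 6)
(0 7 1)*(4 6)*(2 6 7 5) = [5, 0, 6, 3, 7, 2, 4, 1] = (0 5 2 6 4 7 1)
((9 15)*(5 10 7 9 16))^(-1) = (5 16 15 9 7 10)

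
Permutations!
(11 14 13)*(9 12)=(9 12)(11 14 13)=[0, 1, 2, 3, 4, 5, 6, 7, 8, 12, 10, 14, 9, 11, 13]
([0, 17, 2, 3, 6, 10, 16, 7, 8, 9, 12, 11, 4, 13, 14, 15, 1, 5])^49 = [0, 17, 2, 3, 6, 10, 16, 7, 8, 9, 12, 11, 4, 13, 14, 15, 1, 5]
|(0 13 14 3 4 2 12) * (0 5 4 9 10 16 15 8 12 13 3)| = |(0 3 9 10 16 15 8 12 5 4 2 13 14)| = 13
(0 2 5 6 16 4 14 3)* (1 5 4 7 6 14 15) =(0 2 4 15 1 5 14 3)(6 16 7) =[2, 5, 4, 0, 15, 14, 16, 6, 8, 9, 10, 11, 12, 13, 3, 1, 7]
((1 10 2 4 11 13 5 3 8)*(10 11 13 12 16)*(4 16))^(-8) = ((1 11 12 4 13 5 3 8)(2 16 10))^(-8) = (2 16 10)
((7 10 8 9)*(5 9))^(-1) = ((5 9 7 10 8))^(-1) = (5 8 10 7 9)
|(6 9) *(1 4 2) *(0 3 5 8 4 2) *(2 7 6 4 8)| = 9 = |(0 3 5 2 1 7 6 9 4)|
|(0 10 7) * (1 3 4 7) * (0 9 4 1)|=|(0 10)(1 3)(4 7 9)|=6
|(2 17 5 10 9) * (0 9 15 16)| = |(0 9 2 17 5 10 15 16)| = 8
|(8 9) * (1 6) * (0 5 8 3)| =|(0 5 8 9 3)(1 6)| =10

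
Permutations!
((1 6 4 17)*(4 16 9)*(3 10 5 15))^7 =(1 6 16 9 4 17)(3 15 5 10)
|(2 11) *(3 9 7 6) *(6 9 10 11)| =10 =|(2 6 3 10 11)(7 9)|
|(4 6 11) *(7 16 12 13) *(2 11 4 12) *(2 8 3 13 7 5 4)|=|(2 11 12 7 16 8 3 13 5 4 6)|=11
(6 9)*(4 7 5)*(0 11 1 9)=[11, 9, 2, 3, 7, 4, 0, 5, 8, 6, 10, 1]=(0 11 1 9 6)(4 7 5)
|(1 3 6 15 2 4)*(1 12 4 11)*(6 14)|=14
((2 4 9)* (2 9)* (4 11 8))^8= ((2 11 8 4))^8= (11)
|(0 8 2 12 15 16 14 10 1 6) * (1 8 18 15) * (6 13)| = 12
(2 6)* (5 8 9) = [0, 1, 6, 3, 4, 8, 2, 7, 9, 5] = (2 6)(5 8 9)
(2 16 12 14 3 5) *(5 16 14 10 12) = (2 14 3 16 5)(10 12) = [0, 1, 14, 16, 4, 2, 6, 7, 8, 9, 12, 11, 10, 13, 3, 15, 5]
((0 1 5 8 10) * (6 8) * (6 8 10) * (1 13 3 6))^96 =(0 13 3 6 10)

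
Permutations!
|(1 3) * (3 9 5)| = 4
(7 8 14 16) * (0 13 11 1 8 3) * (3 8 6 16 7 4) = (0 13 11 1 6 16 4 3)(7 8 14) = [13, 6, 2, 0, 3, 5, 16, 8, 14, 9, 10, 1, 12, 11, 7, 15, 4]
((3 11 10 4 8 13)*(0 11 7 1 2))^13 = (0 4 3 2 10 13 1 11 8 7)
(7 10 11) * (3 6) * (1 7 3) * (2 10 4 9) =(1 7 4 9 2 10 11 3 6) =[0, 7, 10, 6, 9, 5, 1, 4, 8, 2, 11, 3]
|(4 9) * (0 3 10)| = 6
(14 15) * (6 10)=[0, 1, 2, 3, 4, 5, 10, 7, 8, 9, 6, 11, 12, 13, 15, 14]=(6 10)(14 15)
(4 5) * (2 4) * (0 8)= [8, 1, 4, 3, 5, 2, 6, 7, 0]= (0 8)(2 4 5)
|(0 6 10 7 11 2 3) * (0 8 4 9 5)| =|(0 6 10 7 11 2 3 8 4 9 5)| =11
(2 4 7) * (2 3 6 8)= (2 4 7 3 6 8)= [0, 1, 4, 6, 7, 5, 8, 3, 2]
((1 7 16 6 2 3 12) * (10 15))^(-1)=((1 7 16 6 2 3 12)(10 15))^(-1)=(1 12 3 2 6 16 7)(10 15)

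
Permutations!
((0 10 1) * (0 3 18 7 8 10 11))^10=((0 11)(1 3 18 7 8 10))^10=(1 8 18)(3 10 7)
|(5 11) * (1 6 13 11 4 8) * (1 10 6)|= 7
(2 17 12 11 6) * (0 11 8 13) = (0 11 6 2 17 12 8 13) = [11, 1, 17, 3, 4, 5, 2, 7, 13, 9, 10, 6, 8, 0, 14, 15, 16, 12]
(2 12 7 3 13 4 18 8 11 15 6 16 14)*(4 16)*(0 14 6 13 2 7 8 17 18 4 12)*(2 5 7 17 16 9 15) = [14, 1, 0, 5, 4, 7, 12, 3, 11, 15, 10, 2, 8, 9, 17, 13, 6, 18, 16] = (0 14 17 18 16 6 12 8 11 2)(3 5 7)(9 15 13)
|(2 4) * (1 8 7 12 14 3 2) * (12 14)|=7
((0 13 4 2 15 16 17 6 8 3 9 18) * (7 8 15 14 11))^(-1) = ((0 13 4 2 14 11 7 8 3 9 18)(6 15 16 17))^(-1) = (0 18 9 3 8 7 11 14 2 4 13)(6 17 16 15)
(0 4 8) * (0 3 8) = (0 4)(3 8) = [4, 1, 2, 8, 0, 5, 6, 7, 3]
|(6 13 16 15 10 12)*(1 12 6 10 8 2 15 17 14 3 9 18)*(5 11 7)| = 33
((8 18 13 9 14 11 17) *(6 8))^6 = (6 11 9 18)(8 17 14 13)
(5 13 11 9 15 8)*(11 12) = (5 13 12 11 9 15 8) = [0, 1, 2, 3, 4, 13, 6, 7, 5, 15, 10, 9, 11, 12, 14, 8]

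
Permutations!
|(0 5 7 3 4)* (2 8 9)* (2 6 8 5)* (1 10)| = 6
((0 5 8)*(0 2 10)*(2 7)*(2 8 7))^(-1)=(0 10 2 8 7 5)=((0 5 7 8 2 10))^(-1)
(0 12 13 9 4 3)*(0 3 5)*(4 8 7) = (0 12 13 9 8 7 4 5) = [12, 1, 2, 3, 5, 0, 6, 4, 7, 8, 10, 11, 13, 9]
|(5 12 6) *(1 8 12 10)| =|(1 8 12 6 5 10)| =6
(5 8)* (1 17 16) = [0, 17, 2, 3, 4, 8, 6, 7, 5, 9, 10, 11, 12, 13, 14, 15, 1, 16] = (1 17 16)(5 8)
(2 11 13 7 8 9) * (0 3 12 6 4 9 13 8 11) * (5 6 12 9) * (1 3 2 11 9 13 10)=[2, 3, 0, 13, 5, 6, 4, 9, 10, 11, 1, 8, 12, 7]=(0 2)(1 3 13 7 9 11 8 10)(4 5 6)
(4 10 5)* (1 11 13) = [0, 11, 2, 3, 10, 4, 6, 7, 8, 9, 5, 13, 12, 1] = (1 11 13)(4 10 5)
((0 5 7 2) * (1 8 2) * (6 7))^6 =((0 5 6 7 1 8 2))^6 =(0 2 8 1 7 6 5)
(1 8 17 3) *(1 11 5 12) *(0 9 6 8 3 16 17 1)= (0 9 6 8 1 3 11 5 12)(16 17)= [9, 3, 2, 11, 4, 12, 8, 7, 1, 6, 10, 5, 0, 13, 14, 15, 17, 16]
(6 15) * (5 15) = (5 15 6) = [0, 1, 2, 3, 4, 15, 5, 7, 8, 9, 10, 11, 12, 13, 14, 6]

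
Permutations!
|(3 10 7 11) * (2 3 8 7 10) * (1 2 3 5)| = 3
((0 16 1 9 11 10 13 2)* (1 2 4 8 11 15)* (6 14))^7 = (0 16 2)(1 9 15)(4 11 13 8 10)(6 14)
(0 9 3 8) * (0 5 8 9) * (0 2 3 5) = (0 2 3 9 5 8) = [2, 1, 3, 9, 4, 8, 6, 7, 0, 5]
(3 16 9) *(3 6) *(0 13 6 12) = (0 13 6 3 16 9 12) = [13, 1, 2, 16, 4, 5, 3, 7, 8, 12, 10, 11, 0, 6, 14, 15, 9]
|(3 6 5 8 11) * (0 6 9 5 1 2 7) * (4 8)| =|(0 6 1 2 7)(3 9 5 4 8 11)| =30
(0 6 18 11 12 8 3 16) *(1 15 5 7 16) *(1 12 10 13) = (0 6 18 11 10 13 1 15 5 7 16)(3 12 8) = [6, 15, 2, 12, 4, 7, 18, 16, 3, 9, 13, 10, 8, 1, 14, 5, 0, 17, 11]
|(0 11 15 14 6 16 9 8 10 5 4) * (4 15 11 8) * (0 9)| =8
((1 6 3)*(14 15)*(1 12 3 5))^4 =(15)(1 6 5)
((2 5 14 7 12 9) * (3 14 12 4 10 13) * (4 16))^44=((2 5 12 9)(3 14 7 16 4 10 13))^44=(3 7 4 13 14 16 10)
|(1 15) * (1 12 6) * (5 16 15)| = |(1 5 16 15 12 6)| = 6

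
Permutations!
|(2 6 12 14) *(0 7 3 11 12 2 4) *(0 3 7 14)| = 6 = |(0 14 4 3 11 12)(2 6)|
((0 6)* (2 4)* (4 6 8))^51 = (0 8 4 2 6)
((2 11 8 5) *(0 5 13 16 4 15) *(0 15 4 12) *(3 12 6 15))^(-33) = (16)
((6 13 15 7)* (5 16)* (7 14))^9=(5 16)(6 7 14 15 13)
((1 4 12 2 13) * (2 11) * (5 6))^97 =(1 4 12 11 2 13)(5 6)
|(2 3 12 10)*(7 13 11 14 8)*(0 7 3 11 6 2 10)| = |(0 7 13 6 2 11 14 8 3 12)| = 10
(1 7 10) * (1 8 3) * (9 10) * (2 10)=(1 7 9 2 10 8 3)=[0, 7, 10, 1, 4, 5, 6, 9, 3, 2, 8]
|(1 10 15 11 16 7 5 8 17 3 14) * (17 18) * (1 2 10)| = 12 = |(2 10 15 11 16 7 5 8 18 17 3 14)|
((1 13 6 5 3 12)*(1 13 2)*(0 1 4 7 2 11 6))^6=(0 12 5 11)(1 13 3 6)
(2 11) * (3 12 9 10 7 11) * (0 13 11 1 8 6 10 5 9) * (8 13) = (0 8 6 10 7 1 13 11 2 3 12)(5 9) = [8, 13, 3, 12, 4, 9, 10, 1, 6, 5, 7, 2, 0, 11]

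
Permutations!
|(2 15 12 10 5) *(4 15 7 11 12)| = 6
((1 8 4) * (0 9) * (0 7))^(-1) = (0 7 9)(1 4 8)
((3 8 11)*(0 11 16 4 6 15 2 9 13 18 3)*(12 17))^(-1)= ((0 11)(2 9 13 18 3 8 16 4 6 15)(12 17))^(-1)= (0 11)(2 15 6 4 16 8 3 18 13 9)(12 17)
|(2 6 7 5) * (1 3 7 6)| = |(1 3 7 5 2)| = 5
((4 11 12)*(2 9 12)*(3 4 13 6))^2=(2 12 6 4)(3 11 9 13)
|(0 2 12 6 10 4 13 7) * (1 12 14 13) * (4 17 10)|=|(0 2 14 13 7)(1 12 6 4)(10 17)|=20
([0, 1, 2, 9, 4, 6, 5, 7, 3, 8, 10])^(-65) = (10)(3 9 8)(5 6)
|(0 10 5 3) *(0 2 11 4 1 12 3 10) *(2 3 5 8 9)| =9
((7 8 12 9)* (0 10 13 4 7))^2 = ((0 10 13 4 7 8 12 9))^2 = (0 13 7 12)(4 8 9 10)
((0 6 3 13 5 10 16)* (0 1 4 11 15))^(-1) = (0 15 11 4 1 16 10 5 13 3 6)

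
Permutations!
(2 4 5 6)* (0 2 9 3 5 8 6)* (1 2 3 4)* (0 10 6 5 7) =(0 3 7)(1 2)(4 8 5 10 6 9) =[3, 2, 1, 7, 8, 10, 9, 0, 5, 4, 6]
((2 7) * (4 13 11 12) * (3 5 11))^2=((2 7)(3 5 11 12 4 13))^2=(3 11 4)(5 12 13)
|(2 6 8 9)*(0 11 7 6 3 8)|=4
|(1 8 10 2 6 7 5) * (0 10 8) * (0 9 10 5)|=8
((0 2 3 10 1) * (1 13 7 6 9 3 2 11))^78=(13)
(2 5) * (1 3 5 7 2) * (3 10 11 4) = [0, 10, 7, 5, 3, 1, 6, 2, 8, 9, 11, 4] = (1 10 11 4 3 5)(2 7)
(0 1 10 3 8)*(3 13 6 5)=(0 1 10 13 6 5 3 8)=[1, 10, 2, 8, 4, 3, 5, 7, 0, 9, 13, 11, 12, 6]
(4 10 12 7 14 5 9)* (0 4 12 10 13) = (0 4 13)(5 9 12 7 14) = [4, 1, 2, 3, 13, 9, 6, 14, 8, 12, 10, 11, 7, 0, 5]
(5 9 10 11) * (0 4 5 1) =(0 4 5 9 10 11 1) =[4, 0, 2, 3, 5, 9, 6, 7, 8, 10, 11, 1]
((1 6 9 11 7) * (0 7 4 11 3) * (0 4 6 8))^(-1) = (0 8 1 7)(3 9 6 11 4)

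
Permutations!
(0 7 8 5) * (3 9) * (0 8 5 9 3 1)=(0 7 5 8 9 1)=[7, 0, 2, 3, 4, 8, 6, 5, 9, 1]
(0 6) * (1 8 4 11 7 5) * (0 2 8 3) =(0 6 2 8 4 11 7 5 1 3) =[6, 3, 8, 0, 11, 1, 2, 5, 4, 9, 10, 7]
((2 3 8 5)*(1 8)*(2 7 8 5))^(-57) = ((1 5 7 8 2 3))^(-57) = (1 8)(2 5)(3 7)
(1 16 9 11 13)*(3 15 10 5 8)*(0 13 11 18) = (0 13 1 16 9 18)(3 15 10 5 8) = [13, 16, 2, 15, 4, 8, 6, 7, 3, 18, 5, 11, 12, 1, 14, 10, 9, 17, 0]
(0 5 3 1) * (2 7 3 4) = (0 5 4 2 7 3 1) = [5, 0, 7, 1, 2, 4, 6, 3]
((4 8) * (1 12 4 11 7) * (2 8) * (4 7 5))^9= (12)(2 4 5 11 8)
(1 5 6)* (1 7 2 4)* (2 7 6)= (7)(1 5 2 4)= [0, 5, 4, 3, 1, 2, 6, 7]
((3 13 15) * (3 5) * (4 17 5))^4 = ((3 13 15 4 17 5))^4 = (3 17 15)(4 13 5)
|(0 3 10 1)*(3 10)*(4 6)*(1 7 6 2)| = 7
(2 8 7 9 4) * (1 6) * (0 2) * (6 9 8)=(0 2 6 1 9 4)(7 8)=[2, 9, 6, 3, 0, 5, 1, 8, 7, 4]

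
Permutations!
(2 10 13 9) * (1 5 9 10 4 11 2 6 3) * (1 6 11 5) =(2 4 5 9 11)(3 6)(10 13) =[0, 1, 4, 6, 5, 9, 3, 7, 8, 11, 13, 2, 12, 10]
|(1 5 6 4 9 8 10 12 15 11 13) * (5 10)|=|(1 10 12 15 11 13)(4 9 8 5 6)|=30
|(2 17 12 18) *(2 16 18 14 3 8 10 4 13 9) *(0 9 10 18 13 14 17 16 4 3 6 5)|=|(0 9 2 16 13 10 3 8 18 4 14 6 5)(12 17)|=26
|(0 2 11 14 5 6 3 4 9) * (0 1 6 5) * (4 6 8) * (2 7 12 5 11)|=12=|(0 7 12 5 11 14)(1 8 4 9)(3 6)|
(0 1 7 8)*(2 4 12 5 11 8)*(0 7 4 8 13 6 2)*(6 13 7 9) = (13)(0 1 4 12 5 11 7)(2 8 9 6) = [1, 4, 8, 3, 12, 11, 2, 0, 9, 6, 10, 7, 5, 13]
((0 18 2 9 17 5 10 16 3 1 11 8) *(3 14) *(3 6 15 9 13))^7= (0 8 11 1 3 13 2 18)(5 17 9 15 6 14 16 10)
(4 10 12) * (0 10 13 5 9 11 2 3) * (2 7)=(0 10 12 4 13 5 9 11 7 2 3)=[10, 1, 3, 0, 13, 9, 6, 2, 8, 11, 12, 7, 4, 5]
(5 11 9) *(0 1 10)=(0 1 10)(5 11 9)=[1, 10, 2, 3, 4, 11, 6, 7, 8, 5, 0, 9]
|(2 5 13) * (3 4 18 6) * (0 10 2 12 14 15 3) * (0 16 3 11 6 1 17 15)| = 63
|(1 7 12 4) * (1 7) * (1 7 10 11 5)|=7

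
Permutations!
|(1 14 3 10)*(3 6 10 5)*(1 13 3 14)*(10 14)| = 4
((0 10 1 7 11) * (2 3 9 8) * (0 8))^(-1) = ((0 10 1 7 11 8 2 3 9))^(-1) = (0 9 3 2 8 11 7 1 10)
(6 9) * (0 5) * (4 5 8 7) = (0 8 7 4 5)(6 9) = [8, 1, 2, 3, 5, 0, 9, 4, 7, 6]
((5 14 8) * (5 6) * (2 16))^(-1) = (2 16)(5 6 8 14)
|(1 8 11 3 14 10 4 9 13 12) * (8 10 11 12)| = |(1 10 4 9 13 8 12)(3 14 11)| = 21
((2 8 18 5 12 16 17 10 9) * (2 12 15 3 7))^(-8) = (2 7 3 15 5 18 8)(9 16 10 12 17)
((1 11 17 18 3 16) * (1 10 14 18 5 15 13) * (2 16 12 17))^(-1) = ((1 11 2 16 10 14 18 3 12 17 5 15 13))^(-1) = (1 13 15 5 17 12 3 18 14 10 16 2 11)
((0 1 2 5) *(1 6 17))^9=(0 1)(2 6)(5 17)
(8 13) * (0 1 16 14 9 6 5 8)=(0 1 16 14 9 6 5 8 13)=[1, 16, 2, 3, 4, 8, 5, 7, 13, 6, 10, 11, 12, 0, 9, 15, 14]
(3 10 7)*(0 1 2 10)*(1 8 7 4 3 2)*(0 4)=(0 8 7 2 10)(3 4)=[8, 1, 10, 4, 3, 5, 6, 2, 7, 9, 0]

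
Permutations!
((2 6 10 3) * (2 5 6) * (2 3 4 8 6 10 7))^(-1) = ((2 3 5 10 4 8 6 7))^(-1) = (2 7 6 8 4 10 5 3)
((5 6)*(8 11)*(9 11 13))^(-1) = ((5 6)(8 13 9 11))^(-1) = (5 6)(8 11 9 13)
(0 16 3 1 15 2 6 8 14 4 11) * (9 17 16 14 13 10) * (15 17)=(0 14 4 11)(1 17 16 3)(2 6 8 13 10 9 15)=[14, 17, 6, 1, 11, 5, 8, 7, 13, 15, 9, 0, 12, 10, 4, 2, 3, 16]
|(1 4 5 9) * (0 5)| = |(0 5 9 1 4)| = 5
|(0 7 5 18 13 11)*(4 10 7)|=8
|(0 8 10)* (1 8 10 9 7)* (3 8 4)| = 6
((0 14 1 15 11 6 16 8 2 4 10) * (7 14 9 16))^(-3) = (0 2 9 4 16 10 8)(1 6)(7 15)(11 14)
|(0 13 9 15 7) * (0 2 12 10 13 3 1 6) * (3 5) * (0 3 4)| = 21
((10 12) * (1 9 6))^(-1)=((1 9 6)(10 12))^(-1)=(1 6 9)(10 12)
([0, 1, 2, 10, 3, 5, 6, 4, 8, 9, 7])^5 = (3 10 7 4)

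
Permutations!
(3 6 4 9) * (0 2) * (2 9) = (0 9 3 6 4 2) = [9, 1, 0, 6, 2, 5, 4, 7, 8, 3]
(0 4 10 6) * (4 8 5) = (0 8 5 4 10 6) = [8, 1, 2, 3, 10, 4, 0, 7, 5, 9, 6]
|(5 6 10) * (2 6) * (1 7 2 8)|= |(1 7 2 6 10 5 8)|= 7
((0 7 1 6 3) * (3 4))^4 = (0 4 1)(3 6 7) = ((0 7 1 6 4 3))^4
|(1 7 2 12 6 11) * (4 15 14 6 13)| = |(1 7 2 12 13 4 15 14 6 11)| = 10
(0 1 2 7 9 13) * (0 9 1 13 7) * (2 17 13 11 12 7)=(0 11 12 7 1 17 13 9 2)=[11, 17, 0, 3, 4, 5, 6, 1, 8, 2, 10, 12, 7, 9, 14, 15, 16, 13]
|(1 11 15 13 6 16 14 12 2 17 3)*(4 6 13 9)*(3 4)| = |(1 11 15 9 3)(2 17 4 6 16 14 12)| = 35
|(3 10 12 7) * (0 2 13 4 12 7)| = 15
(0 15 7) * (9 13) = (0 15 7)(9 13) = [15, 1, 2, 3, 4, 5, 6, 0, 8, 13, 10, 11, 12, 9, 14, 7]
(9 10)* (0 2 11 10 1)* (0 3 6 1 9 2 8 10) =(0 8 10 2 11)(1 3 6) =[8, 3, 11, 6, 4, 5, 1, 7, 10, 9, 2, 0]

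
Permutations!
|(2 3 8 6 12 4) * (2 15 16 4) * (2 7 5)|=|(2 3 8 6 12 7 5)(4 15 16)|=21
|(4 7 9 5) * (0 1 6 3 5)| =8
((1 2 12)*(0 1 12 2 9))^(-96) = ((12)(0 1 9))^(-96) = (12)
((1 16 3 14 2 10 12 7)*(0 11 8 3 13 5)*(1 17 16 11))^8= ((0 1 11 8 3 14 2 10 12 7 17 16 13 5))^8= (0 12 11 17 3 13 2)(1 7 8 16 14 5 10)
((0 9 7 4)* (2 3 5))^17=((0 9 7 4)(2 3 5))^17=(0 9 7 4)(2 5 3)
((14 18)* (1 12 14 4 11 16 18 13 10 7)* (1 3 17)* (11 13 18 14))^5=(1 18 3 16 10 12 4 17 14 7 11 13)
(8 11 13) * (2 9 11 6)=(2 9 11 13 8 6)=[0, 1, 9, 3, 4, 5, 2, 7, 6, 11, 10, 13, 12, 8]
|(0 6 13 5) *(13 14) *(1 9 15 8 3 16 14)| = |(0 6 1 9 15 8 3 16 14 13 5)| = 11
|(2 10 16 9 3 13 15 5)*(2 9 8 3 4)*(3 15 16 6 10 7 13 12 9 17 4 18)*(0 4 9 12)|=26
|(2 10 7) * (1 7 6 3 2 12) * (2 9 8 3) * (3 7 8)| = |(1 8 7 12)(2 10 6)(3 9)| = 12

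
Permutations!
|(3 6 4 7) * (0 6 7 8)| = |(0 6 4 8)(3 7)| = 4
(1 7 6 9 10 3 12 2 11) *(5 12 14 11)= [0, 7, 5, 14, 4, 12, 9, 6, 8, 10, 3, 1, 2, 13, 11]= (1 7 6 9 10 3 14 11)(2 5 12)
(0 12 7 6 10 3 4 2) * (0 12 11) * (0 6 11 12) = [12, 1, 0, 4, 2, 5, 10, 11, 8, 9, 3, 6, 7] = (0 12 7 11 6 10 3 4 2)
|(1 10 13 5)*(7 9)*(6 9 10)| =|(1 6 9 7 10 13 5)| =7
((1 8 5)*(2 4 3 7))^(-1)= (1 5 8)(2 7 3 4)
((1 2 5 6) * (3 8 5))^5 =(1 6 5 8 3 2)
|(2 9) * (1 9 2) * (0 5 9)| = 4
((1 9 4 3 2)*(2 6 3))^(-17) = (1 2 4 9)(3 6)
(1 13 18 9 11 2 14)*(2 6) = (1 13 18 9 11 6 2 14) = [0, 13, 14, 3, 4, 5, 2, 7, 8, 11, 10, 6, 12, 18, 1, 15, 16, 17, 9]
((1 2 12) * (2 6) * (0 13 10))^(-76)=(0 10 13)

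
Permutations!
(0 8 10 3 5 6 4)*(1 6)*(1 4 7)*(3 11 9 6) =(0 8 10 11 9 6 7 1 3 5 4) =[8, 3, 2, 5, 0, 4, 7, 1, 10, 6, 11, 9]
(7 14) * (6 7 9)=[0, 1, 2, 3, 4, 5, 7, 14, 8, 6, 10, 11, 12, 13, 9]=(6 7 14 9)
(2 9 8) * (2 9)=[0, 1, 2, 3, 4, 5, 6, 7, 9, 8]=(8 9)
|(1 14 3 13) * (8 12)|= |(1 14 3 13)(8 12)|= 4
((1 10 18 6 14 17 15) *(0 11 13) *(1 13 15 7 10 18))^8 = ((0 11 15 13)(1 18 6 14 17 7 10))^8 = (1 18 6 14 17 7 10)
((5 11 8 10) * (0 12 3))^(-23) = ((0 12 3)(5 11 8 10))^(-23) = (0 12 3)(5 11 8 10)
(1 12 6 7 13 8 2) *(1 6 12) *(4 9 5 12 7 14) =(2 6 14 4 9 5 12 7 13 8) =[0, 1, 6, 3, 9, 12, 14, 13, 2, 5, 10, 11, 7, 8, 4]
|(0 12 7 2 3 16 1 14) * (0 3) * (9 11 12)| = |(0 9 11 12 7 2)(1 14 3 16)| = 12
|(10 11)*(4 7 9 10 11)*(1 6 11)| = 12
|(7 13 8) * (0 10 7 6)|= |(0 10 7 13 8 6)|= 6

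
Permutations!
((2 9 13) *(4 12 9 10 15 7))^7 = ((2 10 15 7 4 12 9 13))^7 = (2 13 9 12 4 7 15 10)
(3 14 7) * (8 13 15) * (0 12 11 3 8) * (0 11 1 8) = (0 12 1 8 13 15 11 3 14 7) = [12, 8, 2, 14, 4, 5, 6, 0, 13, 9, 10, 3, 1, 15, 7, 11]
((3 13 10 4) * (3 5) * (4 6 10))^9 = ((3 13 4 5)(6 10))^9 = (3 13 4 5)(6 10)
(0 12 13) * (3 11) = (0 12 13)(3 11) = [12, 1, 2, 11, 4, 5, 6, 7, 8, 9, 10, 3, 13, 0]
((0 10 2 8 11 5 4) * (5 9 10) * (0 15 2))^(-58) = (0 8 5 11 4 9 15 10 2)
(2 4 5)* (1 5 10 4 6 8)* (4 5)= (1 4 10 5 2 6 8)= [0, 4, 6, 3, 10, 2, 8, 7, 1, 9, 5]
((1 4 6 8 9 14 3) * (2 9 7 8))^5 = (1 14 2 4 3 9 6)(7 8)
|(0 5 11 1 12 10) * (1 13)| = 7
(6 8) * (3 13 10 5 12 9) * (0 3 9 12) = [3, 1, 2, 13, 4, 0, 8, 7, 6, 9, 5, 11, 12, 10] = (0 3 13 10 5)(6 8)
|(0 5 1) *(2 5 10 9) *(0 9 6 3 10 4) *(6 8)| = 4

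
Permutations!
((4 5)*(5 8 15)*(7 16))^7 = (4 5 15 8)(7 16)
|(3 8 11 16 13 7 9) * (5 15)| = |(3 8 11 16 13 7 9)(5 15)| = 14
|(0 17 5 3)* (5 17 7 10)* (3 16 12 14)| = 8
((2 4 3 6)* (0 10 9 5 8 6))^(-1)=(0 3 4 2 6 8 5 9 10)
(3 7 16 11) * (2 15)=[0, 1, 15, 7, 4, 5, 6, 16, 8, 9, 10, 3, 12, 13, 14, 2, 11]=(2 15)(3 7 16 11)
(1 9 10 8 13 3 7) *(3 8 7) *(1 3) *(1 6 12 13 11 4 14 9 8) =(1 8 11 4 14 9 10 7 3 6 12 13) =[0, 8, 2, 6, 14, 5, 12, 3, 11, 10, 7, 4, 13, 1, 9]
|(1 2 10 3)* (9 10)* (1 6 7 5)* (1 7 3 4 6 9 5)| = 20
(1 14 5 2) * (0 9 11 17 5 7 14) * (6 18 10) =(0 9 11 17 5 2 1)(6 18 10)(7 14) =[9, 0, 1, 3, 4, 2, 18, 14, 8, 11, 6, 17, 12, 13, 7, 15, 16, 5, 10]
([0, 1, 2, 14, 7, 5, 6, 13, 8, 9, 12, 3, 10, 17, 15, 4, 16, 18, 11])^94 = [0, 1, 2, 7, 18, 5, 6, 11, 8, 9, 10, 4, 12, 3, 13, 17, 16, 14, 15]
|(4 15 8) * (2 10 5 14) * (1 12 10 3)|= 21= |(1 12 10 5 14 2 3)(4 15 8)|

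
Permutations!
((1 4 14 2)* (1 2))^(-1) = ((1 4 14))^(-1) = (1 14 4)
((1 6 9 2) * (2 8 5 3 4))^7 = ((1 6 9 8 5 3 4 2))^7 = (1 2 4 3 5 8 9 6)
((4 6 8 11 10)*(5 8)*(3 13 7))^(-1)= ((3 13 7)(4 6 5 8 11 10))^(-1)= (3 7 13)(4 10 11 8 5 6)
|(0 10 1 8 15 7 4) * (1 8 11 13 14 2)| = 30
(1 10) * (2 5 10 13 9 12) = (1 13 9 12 2 5 10) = [0, 13, 5, 3, 4, 10, 6, 7, 8, 12, 1, 11, 2, 9]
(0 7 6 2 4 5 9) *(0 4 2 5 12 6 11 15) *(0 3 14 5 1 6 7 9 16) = [9, 6, 2, 14, 12, 16, 1, 11, 8, 4, 10, 15, 7, 13, 5, 3, 0] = (0 9 4 12 7 11 15 3 14 5 16)(1 6)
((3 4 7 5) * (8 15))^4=((3 4 7 5)(8 15))^4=(15)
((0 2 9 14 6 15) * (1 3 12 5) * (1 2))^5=((0 1 3 12 5 2 9 14 6 15))^5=(0 2)(1 9)(3 14)(5 15)(6 12)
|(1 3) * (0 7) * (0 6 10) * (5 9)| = |(0 7 6 10)(1 3)(5 9)| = 4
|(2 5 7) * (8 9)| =6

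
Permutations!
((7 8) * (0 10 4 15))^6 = (0 4)(10 15)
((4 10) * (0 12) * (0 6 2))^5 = (0 12 6 2)(4 10)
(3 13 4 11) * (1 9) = (1 9)(3 13 4 11) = [0, 9, 2, 13, 11, 5, 6, 7, 8, 1, 10, 3, 12, 4]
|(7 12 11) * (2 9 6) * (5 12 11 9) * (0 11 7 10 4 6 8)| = |(0 11 10 4 6 2 5 12 9 8)| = 10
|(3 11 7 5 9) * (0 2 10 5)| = |(0 2 10 5 9 3 11 7)| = 8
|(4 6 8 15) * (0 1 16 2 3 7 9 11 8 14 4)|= 30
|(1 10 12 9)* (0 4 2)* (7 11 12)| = |(0 4 2)(1 10 7 11 12 9)| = 6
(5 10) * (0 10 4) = (0 10 5 4) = [10, 1, 2, 3, 0, 4, 6, 7, 8, 9, 5]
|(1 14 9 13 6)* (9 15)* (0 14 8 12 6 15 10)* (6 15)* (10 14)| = 14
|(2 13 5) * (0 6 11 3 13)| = |(0 6 11 3 13 5 2)| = 7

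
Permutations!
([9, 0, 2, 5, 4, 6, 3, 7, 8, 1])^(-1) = [1, 9, 2, 6, 4, 3, 5, 7, 8, 0]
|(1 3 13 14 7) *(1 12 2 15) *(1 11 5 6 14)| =|(1 3 13)(2 15 11 5 6 14 7 12)| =24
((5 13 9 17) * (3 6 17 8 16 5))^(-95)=(3 6 17)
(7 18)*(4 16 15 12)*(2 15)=(2 15 12 4 16)(7 18)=[0, 1, 15, 3, 16, 5, 6, 18, 8, 9, 10, 11, 4, 13, 14, 12, 2, 17, 7]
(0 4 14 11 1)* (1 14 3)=(0 4 3 1)(11 14)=[4, 0, 2, 1, 3, 5, 6, 7, 8, 9, 10, 14, 12, 13, 11]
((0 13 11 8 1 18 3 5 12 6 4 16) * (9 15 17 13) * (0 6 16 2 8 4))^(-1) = ((0 9 15 17 13 11 4 2 8 1 18 3 5 12 16 6))^(-1) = (0 6 16 12 5 3 18 1 8 2 4 11 13 17 15 9)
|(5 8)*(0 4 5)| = 4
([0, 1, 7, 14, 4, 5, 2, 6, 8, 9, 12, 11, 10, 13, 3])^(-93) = [0, 1, 2, 14, 4, 5, 6, 7, 8, 9, 12, 11, 10, 13, 3]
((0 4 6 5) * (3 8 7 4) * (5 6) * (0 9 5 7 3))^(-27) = ((3 8)(4 7)(5 9))^(-27) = (3 8)(4 7)(5 9)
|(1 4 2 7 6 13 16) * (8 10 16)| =9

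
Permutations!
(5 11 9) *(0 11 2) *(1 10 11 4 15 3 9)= (0 4 15 3 9 5 2)(1 10 11)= [4, 10, 0, 9, 15, 2, 6, 7, 8, 5, 11, 1, 12, 13, 14, 3]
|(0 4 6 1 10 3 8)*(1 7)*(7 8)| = |(0 4 6 8)(1 10 3 7)| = 4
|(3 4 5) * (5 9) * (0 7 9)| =|(0 7 9 5 3 4)| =6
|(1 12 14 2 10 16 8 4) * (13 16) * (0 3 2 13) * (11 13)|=|(0 3 2 10)(1 12 14 11 13 16 8 4)|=8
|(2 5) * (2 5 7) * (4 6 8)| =6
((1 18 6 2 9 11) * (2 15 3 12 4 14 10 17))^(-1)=(1 11 9 2 17 10 14 4 12 3 15 6 18)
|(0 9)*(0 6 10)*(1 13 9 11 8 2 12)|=10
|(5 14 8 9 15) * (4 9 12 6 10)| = |(4 9 15 5 14 8 12 6 10)| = 9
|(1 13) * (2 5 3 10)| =|(1 13)(2 5 3 10)| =4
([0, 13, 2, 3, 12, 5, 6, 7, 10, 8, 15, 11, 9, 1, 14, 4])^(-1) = [0, 13, 2, 3, 15, 5, 6, 7, 9, 12, 8, 11, 4, 1, 14, 10]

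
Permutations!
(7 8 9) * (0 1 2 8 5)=[1, 2, 8, 3, 4, 0, 6, 5, 9, 7]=(0 1 2 8 9 7 5)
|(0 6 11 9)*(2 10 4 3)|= |(0 6 11 9)(2 10 4 3)|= 4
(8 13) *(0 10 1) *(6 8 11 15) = (0 10 1)(6 8 13 11 15) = [10, 0, 2, 3, 4, 5, 8, 7, 13, 9, 1, 15, 12, 11, 14, 6]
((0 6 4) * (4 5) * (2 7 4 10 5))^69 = (0 4 7 2 6)(5 10)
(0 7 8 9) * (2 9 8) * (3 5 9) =(0 7 2 3 5 9) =[7, 1, 3, 5, 4, 9, 6, 2, 8, 0]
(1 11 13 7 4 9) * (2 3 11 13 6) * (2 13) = (1 2 3 11 6 13 7 4 9) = [0, 2, 3, 11, 9, 5, 13, 4, 8, 1, 10, 6, 12, 7]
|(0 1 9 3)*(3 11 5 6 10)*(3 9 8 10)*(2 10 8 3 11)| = 3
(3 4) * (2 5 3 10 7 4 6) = (2 5 3 6)(4 10 7) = [0, 1, 5, 6, 10, 3, 2, 4, 8, 9, 7]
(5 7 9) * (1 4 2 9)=(1 4 2 9 5 7)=[0, 4, 9, 3, 2, 7, 6, 1, 8, 5]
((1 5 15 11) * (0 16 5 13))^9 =(0 5 11 13 16 15 1)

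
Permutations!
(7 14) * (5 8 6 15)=(5 8 6 15)(7 14)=[0, 1, 2, 3, 4, 8, 15, 14, 6, 9, 10, 11, 12, 13, 7, 5]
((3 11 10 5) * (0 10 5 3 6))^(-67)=(0 6 5 11 3 10)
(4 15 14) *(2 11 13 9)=(2 11 13 9)(4 15 14)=[0, 1, 11, 3, 15, 5, 6, 7, 8, 2, 10, 13, 12, 9, 4, 14]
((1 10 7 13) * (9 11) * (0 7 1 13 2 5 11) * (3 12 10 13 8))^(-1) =((0 7 2 5 11 9)(1 13 8 3 12 10))^(-1) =(0 9 11 5 2 7)(1 10 12 3 8 13)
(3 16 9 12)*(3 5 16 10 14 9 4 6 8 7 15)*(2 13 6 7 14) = (2 13 6 8 14 9 12 5 16 4 7 15 3 10) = [0, 1, 13, 10, 7, 16, 8, 15, 14, 12, 2, 11, 5, 6, 9, 3, 4]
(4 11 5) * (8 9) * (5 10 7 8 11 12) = (4 12 5)(7 8 9 11 10) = [0, 1, 2, 3, 12, 4, 6, 8, 9, 11, 7, 10, 5]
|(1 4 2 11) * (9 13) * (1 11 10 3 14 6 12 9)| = 10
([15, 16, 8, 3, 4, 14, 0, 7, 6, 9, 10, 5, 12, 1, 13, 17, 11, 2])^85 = [15, 16, 8, 3, 4, 14, 0, 7, 6, 9, 10, 5, 12, 1, 13, 17, 11, 2]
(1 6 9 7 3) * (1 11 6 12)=[0, 12, 2, 11, 4, 5, 9, 3, 8, 7, 10, 6, 1]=(1 12)(3 11 6 9 7)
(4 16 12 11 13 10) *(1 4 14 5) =(1 4 16 12 11 13 10 14 5) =[0, 4, 2, 3, 16, 1, 6, 7, 8, 9, 14, 13, 11, 10, 5, 15, 12]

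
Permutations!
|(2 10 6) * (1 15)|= 6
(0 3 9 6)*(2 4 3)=(0 2 4 3 9 6)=[2, 1, 4, 9, 3, 5, 0, 7, 8, 6]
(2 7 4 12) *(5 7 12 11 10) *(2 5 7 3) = [0, 1, 12, 2, 11, 3, 6, 4, 8, 9, 7, 10, 5] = (2 12 5 3)(4 11 10 7)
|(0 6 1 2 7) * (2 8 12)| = |(0 6 1 8 12 2 7)| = 7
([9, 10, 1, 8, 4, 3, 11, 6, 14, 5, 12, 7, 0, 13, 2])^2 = (0 5 8 2 10)(1 12 9 3 14)(6 7 11)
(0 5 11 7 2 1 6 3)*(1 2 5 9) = (0 9 1 6 3)(5 11 7) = [9, 6, 2, 0, 4, 11, 3, 5, 8, 1, 10, 7]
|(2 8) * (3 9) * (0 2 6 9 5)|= 7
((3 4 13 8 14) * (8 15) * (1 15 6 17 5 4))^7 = (1 8 3 15 14)(4 6 5 13 17)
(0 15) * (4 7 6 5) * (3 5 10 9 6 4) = (0 15)(3 5)(4 7)(6 10 9) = [15, 1, 2, 5, 7, 3, 10, 4, 8, 6, 9, 11, 12, 13, 14, 0]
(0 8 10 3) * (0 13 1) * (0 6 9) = (0 8 10 3 13 1 6 9) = [8, 6, 2, 13, 4, 5, 9, 7, 10, 0, 3, 11, 12, 1]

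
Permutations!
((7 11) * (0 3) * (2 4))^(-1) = (0 3)(2 4)(7 11)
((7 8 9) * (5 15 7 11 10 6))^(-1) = (5 6 10 11 9 8 7 15)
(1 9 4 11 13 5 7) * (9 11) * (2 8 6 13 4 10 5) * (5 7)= (1 11 4 9 10 7)(2 8 6 13)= [0, 11, 8, 3, 9, 5, 13, 1, 6, 10, 7, 4, 12, 2]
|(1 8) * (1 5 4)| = 4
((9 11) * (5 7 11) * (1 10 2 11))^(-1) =(1 7 5 9 11 2 10)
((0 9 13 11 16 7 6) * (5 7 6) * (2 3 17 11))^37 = ((0 9 13 2 3 17 11 16 6)(5 7))^37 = (0 9 13 2 3 17 11 16 6)(5 7)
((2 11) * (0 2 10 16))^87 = ((0 2 11 10 16))^87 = (0 11 16 2 10)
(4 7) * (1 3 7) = [0, 3, 2, 7, 1, 5, 6, 4] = (1 3 7 4)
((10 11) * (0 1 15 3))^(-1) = ((0 1 15 3)(10 11))^(-1) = (0 3 15 1)(10 11)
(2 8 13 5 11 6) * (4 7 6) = [0, 1, 8, 3, 7, 11, 2, 6, 13, 9, 10, 4, 12, 5] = (2 8 13 5 11 4 7 6)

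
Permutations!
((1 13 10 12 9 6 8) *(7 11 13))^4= ((1 7 11 13 10 12 9 6 8))^4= (1 10 8 13 6 11 9 7 12)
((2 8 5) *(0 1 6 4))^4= ((0 1 6 4)(2 8 5))^4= (2 8 5)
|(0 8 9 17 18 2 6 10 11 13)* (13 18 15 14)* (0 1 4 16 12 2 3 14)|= |(0 8 9 17 15)(1 4 16 12 2 6 10 11 18 3 14 13)|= 60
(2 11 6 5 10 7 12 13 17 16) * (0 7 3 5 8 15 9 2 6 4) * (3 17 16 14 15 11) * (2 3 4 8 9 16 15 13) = (0 7 12 2 4)(3 5 10 17 14 13 15 16 6 9)(8 11) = [7, 1, 4, 5, 0, 10, 9, 12, 11, 3, 17, 8, 2, 15, 13, 16, 6, 14]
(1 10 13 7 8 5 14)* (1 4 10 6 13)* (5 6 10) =[0, 10, 2, 3, 5, 14, 13, 8, 6, 9, 1, 11, 12, 7, 4] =(1 10)(4 5 14)(6 13 7 8)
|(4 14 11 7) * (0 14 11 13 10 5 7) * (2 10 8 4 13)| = |(0 14 2 10 5 7 13 8 4 11)| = 10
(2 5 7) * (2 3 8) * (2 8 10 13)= (2 5 7 3 10 13)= [0, 1, 5, 10, 4, 7, 6, 3, 8, 9, 13, 11, 12, 2]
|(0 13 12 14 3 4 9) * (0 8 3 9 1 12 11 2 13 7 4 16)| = 30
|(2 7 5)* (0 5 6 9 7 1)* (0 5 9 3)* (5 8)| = |(0 9 7 6 3)(1 8 5 2)| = 20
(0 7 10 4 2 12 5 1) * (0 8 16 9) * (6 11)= (0 7 10 4 2 12 5 1 8 16 9)(6 11)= [7, 8, 12, 3, 2, 1, 11, 10, 16, 0, 4, 6, 5, 13, 14, 15, 9]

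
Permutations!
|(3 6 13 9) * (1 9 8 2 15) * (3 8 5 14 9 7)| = |(1 7 3 6 13 5 14 9 8 2 15)| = 11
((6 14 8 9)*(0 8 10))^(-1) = ((0 8 9 6 14 10))^(-1) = (0 10 14 6 9 8)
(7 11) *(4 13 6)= (4 13 6)(7 11)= [0, 1, 2, 3, 13, 5, 4, 11, 8, 9, 10, 7, 12, 6]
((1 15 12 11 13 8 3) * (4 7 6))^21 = (15)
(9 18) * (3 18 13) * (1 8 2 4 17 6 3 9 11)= (1 8 2 4 17 6 3 18 11)(9 13)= [0, 8, 4, 18, 17, 5, 3, 7, 2, 13, 10, 1, 12, 9, 14, 15, 16, 6, 11]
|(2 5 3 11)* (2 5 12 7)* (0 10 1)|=3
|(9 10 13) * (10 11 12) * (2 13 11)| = 3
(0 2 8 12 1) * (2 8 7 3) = [8, 0, 7, 2, 4, 5, 6, 3, 12, 9, 10, 11, 1] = (0 8 12 1)(2 7 3)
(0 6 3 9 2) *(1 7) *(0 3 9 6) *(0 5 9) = (0 5 9 2 3 6)(1 7) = [5, 7, 3, 6, 4, 9, 0, 1, 8, 2]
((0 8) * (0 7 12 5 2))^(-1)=(0 2 5 12 7 8)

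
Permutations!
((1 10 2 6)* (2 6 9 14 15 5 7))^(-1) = (1 6 10)(2 7 5 15 14 9) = ((1 10 6)(2 9 14 15 5 7))^(-1)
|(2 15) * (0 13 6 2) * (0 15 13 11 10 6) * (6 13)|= 4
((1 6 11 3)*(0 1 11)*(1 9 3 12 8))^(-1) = (0 6 1 8 12 11 3 9)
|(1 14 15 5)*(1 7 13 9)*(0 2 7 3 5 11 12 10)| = |(0 2 7 13 9 1 14 15 11 12 10)(3 5)| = 22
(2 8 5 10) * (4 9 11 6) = (2 8 5 10)(4 9 11 6) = [0, 1, 8, 3, 9, 10, 4, 7, 5, 11, 2, 6]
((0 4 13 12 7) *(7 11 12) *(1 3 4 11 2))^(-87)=(0 2 4)(1 13 11)(3 7 12)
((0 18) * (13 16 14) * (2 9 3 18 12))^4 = (0 3 2)(9 12 18)(13 16 14)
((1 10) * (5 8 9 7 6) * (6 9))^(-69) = (1 10)(7 9)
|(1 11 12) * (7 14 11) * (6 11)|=|(1 7 14 6 11 12)|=6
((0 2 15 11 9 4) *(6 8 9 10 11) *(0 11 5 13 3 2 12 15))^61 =((0 12 15 6 8 9 4 11 10 5 13 3 2))^61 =(0 5 9 12 13 4 15 3 11 6 2 10 8)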